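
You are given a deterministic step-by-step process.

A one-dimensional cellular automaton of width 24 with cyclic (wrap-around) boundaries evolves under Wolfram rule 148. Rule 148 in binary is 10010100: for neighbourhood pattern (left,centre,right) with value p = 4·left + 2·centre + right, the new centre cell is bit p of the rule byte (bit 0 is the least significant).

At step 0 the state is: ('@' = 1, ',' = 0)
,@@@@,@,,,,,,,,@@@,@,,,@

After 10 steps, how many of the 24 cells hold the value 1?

6

gen 0: ,@@@@,@,,,,,,,,@@@,@,,,@
gen 1: ,,@@,,@@,,,,,,,,@,,@@,,@
gen 2: @,,,@,,,@,,,,,,,@@,,,@,@
gen 3: ,@,,@@,,@@,,,,,,,,@,,@,,
gen 4: ,@@,,,@,,,@,,,,,,,@@,@@,
gen 5: ,,,@,,@@,,@@,,,,,,,,,,,@
gen 6: @,,@@,,,@,,,@,,,,,,,,,,@
gen 7: ,@,,,@,,@@,,@@,,,,,,,,,,
gen 8: ,@@,,@@,,,@,,,@,,,,,,,,,
gen 9: ,,,@,,,@,,@@,,@@,,,,,,,,
gen 10: ,,,@@,,@@,,,@,,,@,,,,,,,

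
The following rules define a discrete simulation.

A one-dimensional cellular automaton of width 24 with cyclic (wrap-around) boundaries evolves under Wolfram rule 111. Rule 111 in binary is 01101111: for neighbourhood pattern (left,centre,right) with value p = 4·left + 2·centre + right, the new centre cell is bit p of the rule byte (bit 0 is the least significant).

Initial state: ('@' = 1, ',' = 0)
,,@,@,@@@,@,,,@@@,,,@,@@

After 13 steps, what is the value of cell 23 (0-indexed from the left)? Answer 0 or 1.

1

[0] ,,@,@,@@@,@,,,@@@,,,@,@@
[1] ,@@@@@@,@@@,@@@,@,@@@@@@
[2] @@,,,,@@@,@@@,@@@@@,,,,@
[3] ,@,@@@@,@@@,@@@,,,@,@@@@
[4] @@@@,,@@@,@@@,@,@@@@@,,@
[5] ,,,@,@@,@@@,@@@@@,,,@,@@
[6] ,@@@@@@@@,@@@,,,@,@@@@@@
[7] @@,,,,,,@@@,@,@@@@@,,,,@
[8] ,@,@@@@@@,@@@@@,,,@,@@@@
[9] @@@@,,,,@@@,,,@,@@@@@,,@
[10] ,,,@,@@@@,@,@@@@@,,,@,@@
[11] ,@@@@@,,@@@@@,,,@,@@@@@@
[12] @@,,,@,@@,,,@,@@@@@,,,,@
[13] ,@,@@@@@@,@@@@@,,,@,@@@@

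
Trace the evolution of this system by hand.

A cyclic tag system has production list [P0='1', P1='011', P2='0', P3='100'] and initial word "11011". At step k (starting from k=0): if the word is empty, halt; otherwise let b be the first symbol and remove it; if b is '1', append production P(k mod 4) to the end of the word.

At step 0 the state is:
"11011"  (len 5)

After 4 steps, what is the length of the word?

[0] "11011"  (len 5)
[1] "10111"  (len 5)
[2] "0111011"  (len 7)
[3] "111011"  (len 6)
[4] "11011100"  (len 8)

8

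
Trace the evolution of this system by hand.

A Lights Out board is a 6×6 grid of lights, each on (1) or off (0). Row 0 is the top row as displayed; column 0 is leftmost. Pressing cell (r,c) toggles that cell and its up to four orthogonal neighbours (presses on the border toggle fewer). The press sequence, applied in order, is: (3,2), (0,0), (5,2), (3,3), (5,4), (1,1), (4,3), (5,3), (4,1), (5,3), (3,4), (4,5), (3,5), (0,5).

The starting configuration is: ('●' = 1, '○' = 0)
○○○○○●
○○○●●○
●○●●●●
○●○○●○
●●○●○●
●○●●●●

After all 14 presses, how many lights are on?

15

step 0: ○○○○○●
○○○●●○
●○●●●●
○●○○●○
●●○●○●
●○●●●●
step 1: ○○○○○●
○○○●●○
●○○●●●
○○●●●○
●●●●○●
●○●●●●
step 2: ●●○○○●
●○○●●○
●○○●●●
○○●●●○
●●●●○●
●○●●●●
step 3: ●●○○○●
●○○●●○
●○○●●●
○○●●●○
●●○●○●
●●○○●●
step 4: ●●○○○●
●○○●●○
●○○○●●
○○○○○○
●●○○○●
●●○○●●
step 5: ●●○○○●
●○○●●○
●○○○●●
○○○○○○
●●○○●●
●●○●○○
step 6: ●○○○○●
○●●●●○
●●○○●●
○○○○○○
●●○○●●
●●○●○○
step 7: ●○○○○●
○●●●●○
●●○○●●
○○○●○○
●●●●○●
●●○○○○
step 8: ●○○○○●
○●●●●○
●●○○●●
○○○●○○
●●●○○●
●●●●●○
step 9: ●○○○○●
○●●●●○
●●○○●●
○●○●○○
○○○○○●
●○●●●○
step 10: ●○○○○●
○●●●●○
●●○○●●
○●○●○○
○○○●○●
●○○○○○
step 11: ●○○○○●
○●●●●○
●●○○○●
○●○○●●
○○○●●●
●○○○○○
step 12: ●○○○○●
○●●●●○
●●○○○●
○●○○●○
○○○●○○
●○○○○●
step 13: ●○○○○●
○●●●●○
●●○○○○
○●○○○●
○○○●○●
●○○○○●
step 14: ●○○○●○
○●●●●●
●●○○○○
○●○○○●
○○○●○●
●○○○○●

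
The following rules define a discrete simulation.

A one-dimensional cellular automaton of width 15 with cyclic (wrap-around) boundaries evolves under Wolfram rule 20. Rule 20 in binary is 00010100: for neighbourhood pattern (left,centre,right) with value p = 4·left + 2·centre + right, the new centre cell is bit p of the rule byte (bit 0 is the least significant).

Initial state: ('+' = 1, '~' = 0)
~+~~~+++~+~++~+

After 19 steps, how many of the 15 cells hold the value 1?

0) ~+~~~+++~+~++~+
1) ~++~~~~~~+~~~~+
2) ~~~+~~~~~++~~~+
3) +~~++~~~~~~+~~+
4) ~+~~~+~~~~~++~~
5) ~++~~++~~~~~~+~
6) ~~~+~~~+~~~~~++
7) +~~++~~++~~~~~~
8) ++~~~+~~~+~~~~~
9) ~~+~~++~~++~~~~
10) ~~++~~~+~~~+~~~
11) ~~~~+~~++~~++~~
12) ~~~~++~~~+~~~+~
13) ~~~~~~+~~++~~++
14) +~~~~~++~~~+~~~
15) ++~~~~~~+~~++~~
16) ~~+~~~~~++~~~+~
17) ~~++~~~~~~+~~++
18) +~~~+~~~~~++~~~
19) ++~~++~~~~~~+~~

5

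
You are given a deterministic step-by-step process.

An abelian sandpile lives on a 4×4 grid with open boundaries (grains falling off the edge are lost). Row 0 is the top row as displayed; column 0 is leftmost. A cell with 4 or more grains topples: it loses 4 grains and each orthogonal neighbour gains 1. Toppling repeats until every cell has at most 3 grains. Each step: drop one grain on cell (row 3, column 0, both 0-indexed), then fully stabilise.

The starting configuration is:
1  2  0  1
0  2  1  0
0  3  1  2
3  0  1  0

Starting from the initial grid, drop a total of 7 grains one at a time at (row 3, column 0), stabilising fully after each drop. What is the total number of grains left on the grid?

step 0: 1  2  0  1
0  2  1  0
0  3  1  2
3  0  1  0
step 1: 1  2  0  1
0  2  1  0
1  3  1  2
0  1  1  0
step 2: 1  2  0  1
0  2  1  0
1  3  1  2
1  1  1  0
step 3: 1  2  0  1
0  2  1  0
1  3  1  2
2  1  1  0
step 4: 1  2  0  1
0  2  1  0
1  3  1  2
3  1  1  0
step 5: 1  2  0  1
0  2  1  0
2  3  1  2
0  2  1  0
step 6: 1  2  0  1
0  2  1  0
2  3  1  2
1  2  1  0
step 7: 1  2  0  1
0  2  1  0
2  3  1  2
2  2  1  0

20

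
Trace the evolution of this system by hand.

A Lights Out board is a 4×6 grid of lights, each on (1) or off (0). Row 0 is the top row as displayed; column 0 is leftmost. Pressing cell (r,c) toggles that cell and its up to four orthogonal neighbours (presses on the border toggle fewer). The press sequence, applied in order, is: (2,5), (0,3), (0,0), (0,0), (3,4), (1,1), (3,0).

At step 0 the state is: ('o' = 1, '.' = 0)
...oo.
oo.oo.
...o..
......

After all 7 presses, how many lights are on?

13

t=0: ...oo.
oo.oo.
...o..
......
t=1: ...oo.
oo.ooo
...ooo
.....o
t=2: ..o...
oo..oo
...ooo
.....o
t=3: ooo...
.o..oo
...ooo
.....o
t=4: ..o...
oo..oo
...ooo
.....o
t=5: ..o...
oo..oo
...o.o
...oo.
t=6: .oo...
..o.oo
.o.o.o
...oo.
t=7: .oo...
..o.oo
oo.o.o
oo.oo.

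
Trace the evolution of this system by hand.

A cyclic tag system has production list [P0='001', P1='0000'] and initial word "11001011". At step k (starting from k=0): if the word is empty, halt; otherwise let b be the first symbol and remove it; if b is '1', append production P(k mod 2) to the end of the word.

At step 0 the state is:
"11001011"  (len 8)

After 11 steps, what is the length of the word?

step 0: "11001011"  (len 8)
step 1: "1001011001"  (len 10)
step 2: "0010110010000"  (len 13)
step 3: "010110010000"  (len 12)
step 4: "10110010000"  (len 11)
step 5: "0110010000001"  (len 13)
step 6: "110010000001"  (len 12)
step 7: "10010000001001"  (len 14)
step 8: "00100000010010000"  (len 17)
step 9: "0100000010010000"  (len 16)
step 10: "100000010010000"  (len 15)
step 11: "00000010010000001"  (len 17)

17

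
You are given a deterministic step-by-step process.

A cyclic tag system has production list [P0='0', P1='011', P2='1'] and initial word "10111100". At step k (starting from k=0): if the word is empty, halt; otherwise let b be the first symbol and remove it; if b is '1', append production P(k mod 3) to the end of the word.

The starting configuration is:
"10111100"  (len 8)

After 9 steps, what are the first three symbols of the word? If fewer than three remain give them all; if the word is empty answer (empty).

[0] "10111100"  (len 8)
[1] "01111000"  (len 8)
[2] "1111000"  (len 7)
[3] "1110001"  (len 7)
[4] "1100010"  (len 7)
[5] "100010011"  (len 9)
[6] "000100111"  (len 9)
[7] "00100111"  (len 8)
[8] "0100111"  (len 7)
[9] "100111"  (len 6)

100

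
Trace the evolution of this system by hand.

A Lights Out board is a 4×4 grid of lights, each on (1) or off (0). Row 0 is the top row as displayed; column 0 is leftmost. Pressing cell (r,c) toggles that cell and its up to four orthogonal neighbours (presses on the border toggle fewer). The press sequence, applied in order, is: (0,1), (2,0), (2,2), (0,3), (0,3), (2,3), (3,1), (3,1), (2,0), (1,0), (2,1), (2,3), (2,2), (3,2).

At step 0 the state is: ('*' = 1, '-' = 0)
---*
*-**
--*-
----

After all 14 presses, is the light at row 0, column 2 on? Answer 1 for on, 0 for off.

gen 0: ---*
*-**
--*-
----
gen 1: ****
****
--*-
----
gen 2: ****
-***
***-
*---
gen 3: ****
-*-*
*--*
*-*-
gen 4: **--
-*--
*--*
*-*-
gen 5: ****
-*-*
*--*
*-*-
gen 6: ****
-*--
*-*-
*-**
gen 7: ****
-*--
***-
-*-*
gen 8: ****
-*--
*-*-
*-**
gen 9: ****
**--
-**-
--**
gen 10: -***
----
***-
--**
gen 11: -***
-*--
----
-***
gen 12: -***
-*-*
--**
-**-
gen 13: -***
-***
-*--
-*--
gen 14: -***
-***
-**-
--**

1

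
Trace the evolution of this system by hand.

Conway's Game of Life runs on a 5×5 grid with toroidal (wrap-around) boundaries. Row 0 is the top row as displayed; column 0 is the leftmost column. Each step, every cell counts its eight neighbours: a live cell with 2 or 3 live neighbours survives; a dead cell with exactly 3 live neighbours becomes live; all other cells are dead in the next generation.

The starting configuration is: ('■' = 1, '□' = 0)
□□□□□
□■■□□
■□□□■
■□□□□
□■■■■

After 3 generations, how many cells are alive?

11

k=0  □□□□□
□■■□□
■□□□■
■□□□□
□■■■■
k=1  ■□□□□
■■□□□
■□□□■
□□■□□
■■■■■
k=2  □□□■□
□■□□□
■□□□■
□□■□□
■□■■■
k=3  ■■□■□
■□□□■
■■□□□
□□■□□
□■■□■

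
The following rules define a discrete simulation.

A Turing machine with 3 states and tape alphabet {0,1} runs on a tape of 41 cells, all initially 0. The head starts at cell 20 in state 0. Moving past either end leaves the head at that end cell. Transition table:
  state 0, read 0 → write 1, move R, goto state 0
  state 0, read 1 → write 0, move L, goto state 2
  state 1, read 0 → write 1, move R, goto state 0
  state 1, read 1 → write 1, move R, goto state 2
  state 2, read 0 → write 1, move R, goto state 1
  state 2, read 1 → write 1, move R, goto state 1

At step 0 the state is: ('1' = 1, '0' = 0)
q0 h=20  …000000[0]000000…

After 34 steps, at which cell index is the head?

39

[0] q0 h=20  …000000[0]000000…
[1] q0 h=21  …000001[0]000000…
[2] q0 h=22  …000011[0]000000…
[3] q0 h=23  …000111[0]000000…
[4] q0 h=24  …001111[0]000000…
[5] q0 h=25  …011111[0]000000…
[6] q0 h=26  …111111[0]000000…
[7] q0 h=27  …111111[0]000000…
[8] q0 h=28  …111111[0]000000…
[9] q0 h=29  …111111[0]000000…
[10] q0 h=30  …111111[0]000000…
[11] q0 h=31  …111111[0]000000…
[12] q0 h=32  …111111[0]000000…
[13] q0 h=33  …111111[0]000000…
[14] q0 h=34  …111111[0]000000|
[15] q0 h=35  …111111[0]00000|
[16] q0 h=36  …111111[0]0000|
[17] q0 h=37  …111111[0]000|
[18] q0 h=38  …111111[0]00|
[19] q0 h=39  …111111[0]0|
[20] q0 h=40  …111111[0]|
[21] q0 h=40  …111111[1]|
[22] q2 h=39  …111111[1]0|
[23] q1 h=40  …111111[0]|
[24] q0 h=40  …111111[1]|
[25] q2 h=39  …111111[1]0|
[26] q1 h=40  …111111[0]|
[27] q0 h=40  …111111[1]|
[28] q2 h=39  …111111[1]0|
[29] q1 h=40  …111111[0]|
[30] q0 h=40  …111111[1]|
[31] q2 h=39  …111111[1]0|
[32] q1 h=40  …111111[0]|
[33] q0 h=40  …111111[1]|
[34] q2 h=39  …111111[1]0|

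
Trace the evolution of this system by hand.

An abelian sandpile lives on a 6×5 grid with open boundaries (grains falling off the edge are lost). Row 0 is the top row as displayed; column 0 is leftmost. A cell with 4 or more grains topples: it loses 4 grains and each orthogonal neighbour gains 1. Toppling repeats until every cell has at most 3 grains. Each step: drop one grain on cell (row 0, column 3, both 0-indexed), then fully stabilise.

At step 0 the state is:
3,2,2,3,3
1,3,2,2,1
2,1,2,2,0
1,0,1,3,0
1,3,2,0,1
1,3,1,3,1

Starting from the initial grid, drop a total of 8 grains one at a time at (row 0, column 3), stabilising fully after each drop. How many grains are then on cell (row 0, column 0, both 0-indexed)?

0

gen 0: 3,2,2,3,3
1,3,2,2,1
2,1,2,2,0
1,0,1,3,0
1,3,2,0,1
1,3,1,3,1
gen 1: 3,2,3,1,0
1,3,2,3,2
2,1,2,2,0
1,0,1,3,0
1,3,2,0,1
1,3,1,3,1
gen 2: 3,2,3,2,0
1,3,2,3,2
2,1,2,2,0
1,0,1,3,0
1,3,2,0,1
1,3,1,3,1
gen 3: 3,2,3,3,0
1,3,2,3,2
2,1,2,2,0
1,0,1,3,0
1,3,2,0,1
1,3,1,3,1
gen 4: 0,1,2,2,1
3,1,1,1,3
2,2,3,3,0
1,0,1,3,0
1,3,2,0,1
1,3,1,3,1
gen 5: 0,1,2,3,1
3,1,1,1,3
2,2,3,3,0
1,0,1,3,0
1,3,2,0,1
1,3,1,3,1
gen 6: 0,1,3,0,2
3,1,1,2,3
2,2,3,3,0
1,0,1,3,0
1,3,2,0,1
1,3,1,3,1
gen 7: 0,1,3,1,2
3,1,1,2,3
2,2,3,3,0
1,0,1,3,0
1,3,2,0,1
1,3,1,3,1
gen 8: 0,1,3,2,2
3,1,1,2,3
2,2,3,3,0
1,0,1,3,0
1,3,2,0,1
1,3,1,3,1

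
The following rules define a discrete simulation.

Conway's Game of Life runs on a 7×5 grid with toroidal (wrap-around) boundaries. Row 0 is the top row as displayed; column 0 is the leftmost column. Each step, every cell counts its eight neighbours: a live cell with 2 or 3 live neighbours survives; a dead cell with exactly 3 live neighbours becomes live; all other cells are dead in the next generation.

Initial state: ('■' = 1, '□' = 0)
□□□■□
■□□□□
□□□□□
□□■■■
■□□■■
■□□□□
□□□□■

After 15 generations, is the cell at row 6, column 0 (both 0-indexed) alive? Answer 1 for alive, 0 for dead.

0

0) □□□■□
■□□□□
□□□□□
□□■■■
■□□■■
■□□□□
□□□□■
1) □□□□■
□□□□□
□□□■■
■□■□□
■■■□□
■□□■□
□□□□■
2) □□□□□
□□□■■
□□□■■
■□■□□
■□■■□
■□■■□
■□□■■
3) ■□□□□
□□□■■
■□■□□
■□■□□
■□□□□
■□□□□
■■■■□
4) ■□□□□
■■□■■
■□■□□
■□□□■
■□□□■
■□■□□
■□■□□
5) □□■■□
□□■■□
□□■□□
□□□■□
□□□■□
■□□■□
■□□□■
6) □■■□□
□■□□□
□□■□□
□□■■□
□□■■□
■□□■□
■■■□□
7) □□□□□
□■□□□
□■■■□
□■□□□
□■□□□
■□□■□
■□□■■
8) ■□□□■
□■□□□
■■□□□
■■□□□
■■■□□
■■■■□
■□□■□
9) ■■□□■
□■□□■
□□■□□
□□□□■
□□□■□
□□□■□
□□□■□
10) □■■■■
□■■■■
■□□■□
□□□■□
□□□■■
□□■■■
■□■■□
11) □□□□□
□□□□□
■■□□□
□□■■□
□□□□□
■■□□□
■□□□□
12) □□□□□
□□□□□
□■■□□
□■■□□
□■■□□
■■□□□
■■□□□
13) □□□□□
□□□□□
□■■□□
■□□■□
□□□□□
□□□□□
■■□□□
14) □□□□□
□□□□□
□■■□□
□■■□□
□□□□□
□□□□□
□□□□□
15) □□□□□
□□□□□
□■■□□
□■■□□
□□□□□
□□□□□
□□□□□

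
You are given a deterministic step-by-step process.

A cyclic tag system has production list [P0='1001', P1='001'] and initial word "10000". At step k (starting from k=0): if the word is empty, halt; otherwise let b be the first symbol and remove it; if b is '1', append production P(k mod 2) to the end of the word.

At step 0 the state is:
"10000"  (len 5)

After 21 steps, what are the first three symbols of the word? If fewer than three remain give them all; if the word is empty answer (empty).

010

k=0  "10000"  (len 5)
k=1  "00001001"  (len 8)
k=2  "0001001"  (len 7)
k=3  "001001"  (len 6)
k=4  "01001"  (len 5)
k=5  "1001"  (len 4)
k=6  "001001"  (len 6)
k=7  "01001"  (len 5)
k=8  "1001"  (len 4)
k=9  "0011001"  (len 7)
k=10  "011001"  (len 6)
k=11  "11001"  (len 5)
k=12  "1001001"  (len 7)
k=13  "0010011001"  (len 10)
k=14  "010011001"  (len 9)
k=15  "10011001"  (len 8)
k=16  "0011001001"  (len 10)
k=17  "011001001"  (len 9)
k=18  "11001001"  (len 8)
k=19  "10010011001"  (len 11)
k=20  "0010011001001"  (len 13)
k=21  "010011001001"  (len 12)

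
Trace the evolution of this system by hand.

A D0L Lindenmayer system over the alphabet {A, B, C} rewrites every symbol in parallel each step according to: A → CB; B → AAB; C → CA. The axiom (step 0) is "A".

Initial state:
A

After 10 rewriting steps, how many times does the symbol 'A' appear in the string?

1524

t=0: A
t=1: CB
t=2: CAAAB
t=3: CACBCBCBAAB
t=4: CACBCAAABCAAABCAAABCBCBAAB
t=5: CACBCAAABCACBCBCBAABCACBCBCBAABCACBCBCBAABCAAABCAAABCBCBAAB
t=6: CACBCAAABCACBCBCBAABCACBCAAABCAAABCAAABCBCBAABCACBCAAABCAA…ABCAAABCAAABCBCBAABCACBCBCBAABCACBCBCBAABCAAABCAAABCBCBAAB  (len 137)
t=7: CACBCAAABCACBCBCBAABCACBCAAABCAAABCAAABCBCBAABCACBCAAABCAC…ABCAAABCAAABCBCBAABCACBCBCBAABCACBCBCBAABCAAABCAAABCBCBAAB  (len 314)
t=8: CACBCAAABCACBCBCBAABCACBCAAABCAAABCAAABCBCBAABCACBCAAABCAC…ABCAAABCAAABCBCBAABCACBCBCBAABCACBCBCBAABCAAABCAAABCBCBAAB  (len 725)
t=9: CACBCAAABCACBCBCBAABCACBCAAABCAAABCAAABCBCBAABCACBCAAABCAC…ABCAAABCAAABCBCBAABCACBCBCBAABCACBCBCBAABCAAABCAAABCBCBAAB  (len 1667)
t=10: CACBCAAABCACBCBCBAABCACBCAAABCAAABCAAABCBCBAABCACBCAAABCAC…ABCAAABCAAABCBCBAABCACBCBCBAABCACBCBCBAABCAAABCAAABCBCBAAB  (len 3842)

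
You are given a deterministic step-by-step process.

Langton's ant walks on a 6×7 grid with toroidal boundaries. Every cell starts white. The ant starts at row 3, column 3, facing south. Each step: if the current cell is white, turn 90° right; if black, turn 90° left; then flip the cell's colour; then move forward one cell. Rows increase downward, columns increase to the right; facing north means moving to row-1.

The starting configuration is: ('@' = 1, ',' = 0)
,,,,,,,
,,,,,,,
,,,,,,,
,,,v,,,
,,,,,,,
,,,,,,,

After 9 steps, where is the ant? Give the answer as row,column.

3,4

gen 0: ,,,,,,,
,,,,,,,
,,,,,,,
,,,v,,,
,,,,,,,
,,,,,,,
gen 1: ,,,,,,,
,,,,,,,
,,,,,,,
,,<@,,,
,,,,,,,
,,,,,,,
gen 2: ,,,,,,,
,,,,,,,
,,^,,,,
,,@@,,,
,,,,,,,
,,,,,,,
gen 3: ,,,,,,,
,,,,,,,
,,@>,,,
,,@@,,,
,,,,,,,
,,,,,,,
gen 4: ,,,,,,,
,,,,,,,
,,@@,,,
,,@v,,,
,,,,,,,
,,,,,,,
gen 5: ,,,,,,,
,,,,,,,
,,@@,,,
,,@,>,,
,,,,,,,
,,,,,,,
gen 6: ,,,,,,,
,,,,,,,
,,@@,,,
,,@,@,,
,,,,v,,
,,,,,,,
gen 7: ,,,,,,,
,,,,,,,
,,@@,,,
,,@,@,,
,,,<@,,
,,,,,,,
gen 8: ,,,,,,,
,,,,,,,
,,@@,,,
,,@^@,,
,,,@@,,
,,,,,,,
gen 9: ,,,,,,,
,,,,,,,
,,@@,,,
,,@@>,,
,,,@@,,
,,,,,,,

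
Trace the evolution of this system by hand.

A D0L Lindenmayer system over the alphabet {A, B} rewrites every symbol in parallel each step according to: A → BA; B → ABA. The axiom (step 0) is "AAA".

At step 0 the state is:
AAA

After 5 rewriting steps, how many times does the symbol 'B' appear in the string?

gen 0: AAA
gen 1: BABABA
gen 2: ABABAABABAABABA
gen 3: BAABABAABABABAABABAABABABAABABAABABA
gen 4: ABABABAABABAABABABAABABAABABAABABABAABABAABABABAABABAABABAABABABAABABAABABABAABABAABABA
gen 5: BAABABAABABAABABABAABABAABABABAABABAABABAABABABAABABAABABA…ABABABAABABAABABABAABABAABABAABABABAABABAABABABAABABAABABA  (len 210)

87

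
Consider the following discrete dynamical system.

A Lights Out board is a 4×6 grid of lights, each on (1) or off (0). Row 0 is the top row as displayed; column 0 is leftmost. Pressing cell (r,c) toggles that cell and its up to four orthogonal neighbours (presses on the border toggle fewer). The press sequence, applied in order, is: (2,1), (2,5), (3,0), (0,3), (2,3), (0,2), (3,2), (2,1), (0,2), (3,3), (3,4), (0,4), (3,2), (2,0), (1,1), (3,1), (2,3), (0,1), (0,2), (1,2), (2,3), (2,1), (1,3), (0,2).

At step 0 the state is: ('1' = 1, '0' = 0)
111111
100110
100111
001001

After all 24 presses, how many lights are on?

13

step 0: 111111
100110
100111
001001
step 1: 111111
110110
011111
011001
step 2: 111111
110111
011100
011000
step 3: 111111
110111
111100
101000
step 4: 110001
110011
111100
101000
step 5: 110001
110111
110010
101100
step 6: 101101
111111
110010
101100
step 7: 101101
111111
111010
110000
step 8: 101101
101111
000010
100000
step 9: 110001
100111
000010
100000
step 10: 110001
100111
000110
101110
step 11: 110001
100111
000100
101001
step 12: 110110
100101
000100
101001
step 13: 110110
100101
001100
110101
step 14: 110110
000101
111100
010101
step 15: 100110
111101
101100
010101
step 16: 100110
111101
111100
101101
step 17: 100110
111001
110010
101001
step 18: 011110
101001
110010
101001
step 19: 000010
100001
110010
101001
step 20: 001010
111101
111010
101001
step 21: 001010
111001
110100
101101
step 22: 001010
101001
001100
111101
step 23: 001110
100111
001000
111101
step 24: 010010
101111
001000
111101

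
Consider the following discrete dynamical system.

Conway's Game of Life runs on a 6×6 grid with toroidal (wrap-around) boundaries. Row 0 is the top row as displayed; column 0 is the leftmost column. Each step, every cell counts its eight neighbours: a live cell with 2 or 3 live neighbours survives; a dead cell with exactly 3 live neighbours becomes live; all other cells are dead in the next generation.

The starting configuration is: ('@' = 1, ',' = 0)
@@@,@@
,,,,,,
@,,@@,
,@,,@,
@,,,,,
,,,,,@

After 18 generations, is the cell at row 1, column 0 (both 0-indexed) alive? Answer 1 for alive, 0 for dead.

t=0: @@@,@@
,,,,,,
@,,@@,
,@,,@,
@,,,,,
,,,,,@
t=1: @@,,@@
,,@,,,
,,,@@@
@@,@@,
@,,,,@
,,,,@,
t=2: @@,@@@
,@@,,,
@@,,,@
,@@@,,
@@,@,,
,@,,@,
t=3: ,,,@@@
,,,@,,
,,,@,,
,,,@@@
@,,@@,
,,,,,,
t=4: ,,,@@,
,,@@,,
,,@@,,
,,@,,@
,,,@,,
,,,,,,
t=5: ,,@@@,
,,,,,,
,@,,@,
,,@,@,
,,,,,,
,,,@@,
t=6: ,,@,@,
,,@,@,
,,,@,,
,,,@,,
,,,,@,
,,@,@,
t=7: ,@@,@@
,,@,@,
,,@@@,
,,,@@,
,,,,@,
,,,,@@
t=8: @@@,,,
,,,,,,
,,@,,@
,,@,,@
,,,,,,
@,,,,,
t=9: @@,,,,
@,@,,,
,,,,,,
,,,,,,
,,,,,,
@,,,,,
t=10: @,,,,@
@,,,,,
,,,,,,
,,,,,,
,,,,,,
@@,,,,
t=11: ,,,,,@
@,,,,@
,,,,,,
,,,,,,
,,,,,,
@@,,,@
t=12: ,@,,@,
@,,,,@
,,,,,,
,,,,,,
@,,,,,
@,,,,@
t=13: ,@,,@,
@,,,,@
,,,,,,
,,,,,,
@,,,,@
@@,,,@
t=14: ,@,,@,
@,,,,@
,,,,,,
,,,,,,
,@,,,@
,@,,@,
t=15: ,@,,@,
@,,,,@
,,,,,,
,,,,,,
@,,,,,
,@@,@@
t=16: ,@@@@,
@,,,,@
,,,,,,
,,,,,,
@@,,,@
,@@@@@
t=17: ,,,,,,
@@@@@@
,,,,,,
@,,,,,
,@,@,@
,,,,,,
t=18: @@@@@@
@@@@@@
,,@@@,
@,,,,,
@,,,,,
,,,,,,

1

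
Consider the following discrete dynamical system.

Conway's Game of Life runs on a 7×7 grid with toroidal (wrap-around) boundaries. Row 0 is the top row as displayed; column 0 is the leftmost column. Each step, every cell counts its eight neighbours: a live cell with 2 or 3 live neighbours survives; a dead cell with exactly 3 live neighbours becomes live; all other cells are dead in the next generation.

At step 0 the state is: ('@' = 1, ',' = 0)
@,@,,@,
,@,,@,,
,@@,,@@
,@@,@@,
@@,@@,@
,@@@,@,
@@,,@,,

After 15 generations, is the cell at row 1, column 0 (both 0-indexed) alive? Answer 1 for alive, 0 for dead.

[0] @,@,,@,
,@,,@,,
,@@,,@@
,@@,@@,
@@,@@,@
,@@@,@,
@@,,@,,
[1] @,@@@@@
,,,@@,,
,,,,,,@
,,,,,,,
,,,,,,@
,,,,,@,
@,,,@@,
[2] @@@,,,,
@,@,,,,
,,,,,,,
,,,,,,,
,,,,,,,
,,,,@@,
@@,,,,,
[3] ,,@,,,@
@,@,,,,
,,,,,,,
,,,,,,,
,,,,,,,
,,,,,,,
@,@,,,@
[4] ,,@@,,@
,@,,,,,
,,,,,,,
,,,,,,,
,,,,,,,
,,,,,,,
@@,,,,@
[5] ,,@,,,@
,,@,,,,
,,,,,,,
,,,,,,,
,,,,,,,
@,,,,,,
@@@,,,@
[6] ,,@@,,@
,,,,,,,
,,,,,,,
,,,,,,,
,,,,,,,
@,,,,,@
,,@,,,@
[7] ,,@@,,,
,,,,,,,
,,,,,,,
,,,,,,,
,,,,,,,
@,,,,,@
,@@@,@@
[8] ,@,@@,,
,,,,,,,
,,,,,,,
,,,,,,,
,,,,,,,
@@@,,@@
,@,@@@@
[9] @,,@,,,
,,,,,,,
,,,,,,,
,,,,,,,
@@,,,,@
,@@@,,,
,,,,,,,
[10] ,,,,,,,
,,,,,,,
,,,,,,,
@,,,,,,
@@,,,,,
,@@,,,,
,@,@,,,
[11] ,,,,,,,
,,,,,,,
,,,,,,,
@@,,,,,
@,@,,,,
,,,,,,,
,@,,,,,
[12] ,,,,,,,
,,,,,,,
,,,,,,,
@@,,,,,
@,,,,,,
,@,,,,,
,,,,,,,
[13] ,,,,,,,
,,,,,,,
,,,,,,,
@@,,,,,
@,,,,,,
,,,,,,,
,,,,,,,
[14] ,,,,,,,
,,,,,,,
,,,,,,,
@@,,,,,
@@,,,,,
,,,,,,,
,,,,,,,
[15] ,,,,,,,
,,,,,,,
,,,,,,,
@@,,,,,
@@,,,,,
,,,,,,,
,,,,,,,

0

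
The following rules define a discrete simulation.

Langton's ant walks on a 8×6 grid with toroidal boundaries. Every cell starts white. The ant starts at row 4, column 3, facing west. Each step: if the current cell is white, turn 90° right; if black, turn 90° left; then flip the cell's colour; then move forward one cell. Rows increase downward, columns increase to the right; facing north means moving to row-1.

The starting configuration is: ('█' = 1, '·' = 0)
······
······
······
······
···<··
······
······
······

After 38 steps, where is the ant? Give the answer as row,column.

5,0

step 0: ······
······
······
······
···<··
······
······
······
step 1: ······
······
······
···^··
···█··
······
······
······
step 2: ······
······
······
···█>·
···█··
······
······
······
step 3: ······
······
······
···██·
···█v·
······
······
······
step 4: ······
······
······
···██·
···<█·
······
······
······
step 5: ······
······
······
···██·
····█·
···v··
······
······
step 6: ······
······
······
···██·
····█·
··<█··
······
······
step 7: ······
······
······
···██·
··^·█·
··██··
······
······
step 8: ······
······
······
···██·
··█>█·
··██··
······
······
step 9: ······
······
······
···██·
··███·
··█v··
······
······
step 10: ······
······
······
···██·
··███·
··█·>·
······
······
step 11: ······
······
······
···██·
··███·
··█·█·
····v·
······
step 12: ······
······
······
···██·
··███·
··█·█·
···<█·
······
step 13: ······
······
······
···██·
··███·
··█^█·
···██·
······
step 14: ······
······
······
···██·
··███·
··██>·
···██·
······
step 15: ······
······
······
···██·
··██^·
··██··
···██·
······
step 16: ······
······
······
···██·
··█<··
··██··
···██·
······
step 17: ······
······
······
···██·
··█···
··█v··
···██·
······
step 18: ······
······
······
···██·
··█···
··█·>·
···██·
······
step 19: ······
······
······
···██·
··█···
··█·█·
···█v·
······
step 20: ······
······
······
···██·
··█···
··█·█·
···█·>
······
step 21: ······
······
······
···██·
··█···
··█·█·
···█·█
·····v
step 22: ······
······
······
···██·
··█···
··█·█·
···█·█
····<█
step 23: ······
······
······
···██·
··█···
··█·█·
···█^█
····██
step 24: ······
······
······
···██·
··█···
··█·█·
···██>
····██
step 25: ······
······
······
···██·
··█···
··█·█^
···██·
····██
step 26: ······
······
······
···██·
··█···
>·█·██
···██·
····██
step 27: ······
······
······
···██·
··█···
█·█·██
v··██·
····██
step 28: ······
······
······
···██·
··█···
█·█·██
█··██<
····██
step 29: ······
······
······
···██·
··█···
█·█·█^
█··███
····██
step 30: ······
······
······
···██·
··█···
█·█·<·
█··███
····██
step 31: ······
······
······
···██·
··█···
█·█···
█··█v█
····██
step 32: ······
······
······
···██·
··█···
█·█···
█··█·>
····██
step 33: ······
······
······
···██·
··█···
█·█··^
█··█··
····██
step 34: ······
······
······
···██·
··█···
>·█··█
█··█··
····██
step 35: ······
······
······
···██·
^·█···
··█··█
█··█··
····██
step 36: ······
······
······
···██·
█>█···
··█··█
█··█··
····██
step 37: ······
······
······
···██·
███···
·v█··█
█··█··
····██
step 38: ······
······
······
···██·
███···
<██··█
█··█··
····██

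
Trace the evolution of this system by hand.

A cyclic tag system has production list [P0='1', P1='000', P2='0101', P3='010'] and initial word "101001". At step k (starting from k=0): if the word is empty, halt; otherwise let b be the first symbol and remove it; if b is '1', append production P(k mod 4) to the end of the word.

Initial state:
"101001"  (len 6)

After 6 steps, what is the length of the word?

8

[0] "101001"  (len 6)
[1] "010011"  (len 6)
[2] "10011"  (len 5)
[3] "00110101"  (len 8)
[4] "0110101"  (len 7)
[5] "110101"  (len 6)
[6] "10101000"  (len 8)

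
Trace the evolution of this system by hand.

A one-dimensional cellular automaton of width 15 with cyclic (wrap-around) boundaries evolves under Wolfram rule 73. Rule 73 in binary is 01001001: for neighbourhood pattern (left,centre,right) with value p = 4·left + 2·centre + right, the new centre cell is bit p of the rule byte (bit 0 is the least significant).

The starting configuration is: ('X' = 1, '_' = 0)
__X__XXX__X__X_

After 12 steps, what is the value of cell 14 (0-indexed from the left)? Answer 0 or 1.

k=0  __X__XXX__X__X_
k=1  X____X_X_______
k=2  __XX_____XXXXX_
k=3  X_XX_XXX_X___X_
k=4  __XX_X_X___X___
k=5  X_XX_____X___XX
k=6  X_XX_XXX___X_X_
k=7  __XX_X_X_X_____
k=8  X_XX_______XXXX
k=9  X_XX_XXXXX_X___
k=10  __XX_X___X___X_
k=11  X_XX___X___X___
k=12  __XX_X___X___X_

0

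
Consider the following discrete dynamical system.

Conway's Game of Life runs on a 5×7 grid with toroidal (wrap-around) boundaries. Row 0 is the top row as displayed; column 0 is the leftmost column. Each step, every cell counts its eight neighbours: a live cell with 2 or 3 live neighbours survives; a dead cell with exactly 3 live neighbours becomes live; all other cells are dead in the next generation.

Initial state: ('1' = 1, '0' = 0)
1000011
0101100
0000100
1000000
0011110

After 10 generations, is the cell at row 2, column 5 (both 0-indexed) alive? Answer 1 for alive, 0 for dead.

[0] 1000011
0101100
0000100
1000000
0011110
[1] 1100001
1001101
0001100
0000010
1101110
[2] 0000000
0111101
0001001
0010011
0110110
[3] 1000000
1011110
0100001
1110001
0111111
[4] 1000000
1011110
0000100
0000100
0001110
[5] 0110000
0101111
0000000
0000000
0001110
[6] 1100001
1101110
0000110
0000100
0011100
[7] 0000001
0111000
0000001
0000000
1111110
[8] 0000011
1010000
0010000
1111111
1111111
[9] 0000000
0100001
0000110
0000000
0000000
[10] 0000000
0000010
0000010
0000000
0000000

1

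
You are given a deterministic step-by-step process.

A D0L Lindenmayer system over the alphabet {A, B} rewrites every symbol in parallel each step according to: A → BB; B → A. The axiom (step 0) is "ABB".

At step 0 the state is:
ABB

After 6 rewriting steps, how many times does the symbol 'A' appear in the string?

8

gen 0: ABB
gen 1: BBAA
gen 2: AABBBB
gen 3: BBBBAAAA
gen 4: AAAABBBBBBBB
gen 5: BBBBBBBBAAAAAAAA
gen 6: AAAAAAAABBBBBBBBBBBBBBBB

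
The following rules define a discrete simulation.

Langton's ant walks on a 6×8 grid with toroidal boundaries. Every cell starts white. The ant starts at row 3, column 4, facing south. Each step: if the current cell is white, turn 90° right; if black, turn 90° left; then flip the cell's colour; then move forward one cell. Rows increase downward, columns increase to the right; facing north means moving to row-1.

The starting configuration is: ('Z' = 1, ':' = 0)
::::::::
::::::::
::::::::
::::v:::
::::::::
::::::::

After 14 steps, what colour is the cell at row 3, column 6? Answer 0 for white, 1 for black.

[0] ::::::::
::::::::
::::::::
::::v:::
::::::::
::::::::
[1] ::::::::
::::::::
::::::::
:::<Z:::
::::::::
::::::::
[2] ::::::::
::::::::
:::^::::
:::ZZ:::
::::::::
::::::::
[3] ::::::::
::::::::
:::Z>:::
:::ZZ:::
::::::::
::::::::
[4] ::::::::
::::::::
:::ZZ:::
:::Zv:::
::::::::
::::::::
[5] ::::::::
::::::::
:::ZZ:::
:::Z:>::
::::::::
::::::::
[6] ::::::::
::::::::
:::ZZ:::
:::Z:Z::
:::::v::
::::::::
[7] ::::::::
::::::::
:::ZZ:::
:::Z:Z::
::::<Z::
::::::::
[8] ::::::::
::::::::
:::ZZ:::
:::Z^Z::
::::ZZ::
::::::::
[9] ::::::::
::::::::
:::ZZ:::
:::ZZ>::
::::ZZ::
::::::::
[10] ::::::::
::::::::
:::ZZ^::
:::ZZ:::
::::ZZ::
::::::::
[11] ::::::::
::::::::
:::ZZZ>:
:::ZZ:::
::::ZZ::
::::::::
[12] ::::::::
::::::::
:::ZZZZ:
:::ZZ:v:
::::ZZ::
::::::::
[13] ::::::::
::::::::
:::ZZZZ:
:::ZZ<Z:
::::ZZ::
::::::::
[14] ::::::::
::::::::
:::ZZ^Z:
:::ZZZZ:
::::ZZ::
::::::::

1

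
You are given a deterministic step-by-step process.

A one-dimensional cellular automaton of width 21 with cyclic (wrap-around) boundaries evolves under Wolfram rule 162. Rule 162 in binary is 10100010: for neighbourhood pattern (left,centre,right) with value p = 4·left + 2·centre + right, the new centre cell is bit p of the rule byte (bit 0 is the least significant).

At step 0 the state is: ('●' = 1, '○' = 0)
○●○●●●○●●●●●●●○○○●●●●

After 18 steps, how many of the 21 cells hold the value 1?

9

gen 0: ○●○●●●○●●●●●●●○○○●●●●
gen 1: ●○●○●○●○●●●●●○○○●○●●○
gen 2: ○●○●○●○●○●●●○○○●○●○○●
gen 3: ●○●○●○●○●○●○○○●○●○○●○
gen 4: ○●○●○●○●○●○○○●○●○○●○●
gen 5: ●○●○●○●○●○○○●○●○○●○●○
gen 6: ○●○●○●○●○○○●○●○○●○●○●
gen 7: ●○●○●○●○○○●○●○○●○●○●○
gen 8: ○●○●○●○○○●○●○○●○●○●○●
gen 9: ●○●○●○○○●○●○○●○●○●○●○
gen 10: ○●○●○○○●○●○○●○●○●○●○●
gen 11: ●○●○○○●○●○○●○●○●○●○●○
gen 12: ○●○○○●○●○○●○●○●○●○●○●
gen 13: ●○○○●○●○○●○●○●○●○●○●○
gen 14: ○○○●○●○○●○●○●○●○●○●○●
gen 15: ○○●○●○○●○●○●○●○●○●○●○
gen 16: ○●○●○○●○●○●○●○●○●○●○○
gen 17: ●○●○○●○●○●○●○●○●○●○○○
gen 18: ○●○○●○●○●○●○●○●○●○○○●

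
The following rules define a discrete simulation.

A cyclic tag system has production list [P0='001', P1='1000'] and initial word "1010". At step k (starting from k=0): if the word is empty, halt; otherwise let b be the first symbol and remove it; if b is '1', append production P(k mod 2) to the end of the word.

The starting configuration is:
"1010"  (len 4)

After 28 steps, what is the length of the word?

[0] "1010"  (len 4)
[1] "010001"  (len 6)
[2] "10001"  (len 5)
[3] "0001001"  (len 7)
[4] "001001"  (len 6)
[5] "01001"  (len 5)
[6] "1001"  (len 4)
[7] "001001"  (len 6)
[8] "01001"  (len 5)
[9] "1001"  (len 4)
[10] "0011000"  (len 7)
[11] "011000"  (len 6)
[12] "11000"  (len 5)
[13] "1000001"  (len 7)
[14] "0000011000"  (len 10)
[15] "000011000"  (len 9)
[16] "00011000"  (len 8)
[17] "0011000"  (len 7)
[18] "011000"  (len 6)
[19] "11000"  (len 5)
[20] "10001000"  (len 8)
[21] "0001000001"  (len 10)
[22] "001000001"  (len 9)
[23] "01000001"  (len 8)
[24] "1000001"  (len 7)
[25] "000001001"  (len 9)
[26] "00001001"  (len 8)
[27] "0001001"  (len 7)
[28] "001001"  (len 6)

6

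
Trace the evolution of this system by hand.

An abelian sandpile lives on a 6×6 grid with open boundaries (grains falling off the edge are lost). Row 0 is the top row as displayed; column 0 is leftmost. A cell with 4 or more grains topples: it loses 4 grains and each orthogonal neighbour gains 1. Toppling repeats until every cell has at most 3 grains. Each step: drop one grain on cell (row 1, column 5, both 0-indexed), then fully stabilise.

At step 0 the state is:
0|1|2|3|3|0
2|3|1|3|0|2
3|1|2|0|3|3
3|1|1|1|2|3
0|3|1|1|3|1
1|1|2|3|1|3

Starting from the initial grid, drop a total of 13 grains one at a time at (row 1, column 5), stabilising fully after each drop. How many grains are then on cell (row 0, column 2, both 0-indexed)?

3

step 0: 0|1|2|3|3|0
2|3|1|3|0|2
3|1|2|0|3|3
3|1|1|1|2|3
0|3|1|1|3|1
1|1|2|3|1|3
step 1: 0|1|2|3|3|0
2|3|1|3|0|3
3|1|2|0|3|3
3|1|1|1|2|3
0|3|1|1|3|1
1|1|2|3|1|3
step 2: 0|1|2|3|3|1
2|3|1|3|2|1
3|1|2|1|1|2
3|1|1|2|1|1
0|3|1|2|0|3
1|1|2|3|2|3
step 3: 0|1|2|3|3|1
2|3|1|3|2|2
3|1|2|1|1|2
3|1|1|2|1|1
0|3|1|2|0|3
1|1|2|3|2|3
step 4: 0|1|2|3|3|1
2|3|1|3|2|3
3|1|2|1|1|2
3|1|1|2|1|1
0|3|1|2|0|3
1|1|2|3|2|3
step 5: 0|1|2|3|3|2
2|3|1|3|3|0
3|1|2|1|1|3
3|1|1|2|1|1
0|3|1|2|0|3
1|1|2|3|2|3
step 6: 0|1|2|3|3|2
2|3|1|3|3|1
3|1|2|1|1|3
3|1|1|2|1|1
0|3|1|2|0|3
1|1|2|3|2|3
step 7: 0|1|2|3|3|2
2|3|1|3|3|2
3|1|2|1|1|3
3|1|1|2|1|1
0|3|1|2|0|3
1|1|2|3|2|3
step 8: 0|1|2|3|3|2
2|3|1|3|3|3
3|1|2|1|1|3
3|1|1|2|1|1
0|3|1|2|0|3
1|1|2|3|2|3
step 9: 0|1|3|1|2|0
2|3|2|1|2|3
3|1|2|2|3|0
3|1|1|2|1|2
0|3|1|2|0|3
1|1|2|3|2|3
step 10: 0|1|3|1|2|1
2|3|2|1|3|0
3|1|2|2|3|1
3|1|1|2|1|2
0|3|1|2|0|3
1|1|2|3|2|3
step 11: 0|1|3|1|2|1
2|3|2|1|3|1
3|1|2|2|3|1
3|1|1|2|1|2
0|3|1|2|0|3
1|1|2|3|2|3
step 12: 0|1|3|1|2|1
2|3|2|1|3|2
3|1|2|2|3|1
3|1|1|2|1|2
0|3|1|2|0|3
1|1|2|3|2|3
step 13: 0|1|3|1|2|1
2|3|2|1|3|3
3|1|2|2|3|1
3|1|1|2|1|2
0|3|1|2|0|3
1|1|2|3|2|3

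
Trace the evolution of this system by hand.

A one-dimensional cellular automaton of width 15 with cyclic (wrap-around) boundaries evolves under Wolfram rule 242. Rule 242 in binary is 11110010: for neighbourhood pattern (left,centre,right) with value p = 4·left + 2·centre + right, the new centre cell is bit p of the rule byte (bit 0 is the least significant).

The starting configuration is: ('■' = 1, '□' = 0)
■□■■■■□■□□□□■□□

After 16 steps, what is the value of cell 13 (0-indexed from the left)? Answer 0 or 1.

gen 0: ■□■■■■□■□□□□■□□
gen 1: □■□■■■■□■□□■□■■
gen 2: ■□■□■■■■□■■□■□■
gen 3: ■■□■□■■■■□■■□■□
gen 4: □■■□■□■■■■□■■□■
gen 5: ■□■■□■□■■■■□■■□
gen 6: □■□■■□■□■■■■□■■
gen 7: ■□■□■■□■□■■■■□■
gen 8: ■■□■□■■□■□■■■■□
gen 9: □■■□■□■■□■□■■■■
gen 10: ■□■■□■□■■□■□■■■
gen 11: ■■□■■□■□■■□■□■■
gen 12: ■■■□■■□■□■■□■□■
gen 13: ■■■■□■■□■□■■□■□
gen 14: □■■■■□■■□■□■■□■
gen 15: ■□■■■■□■■□■□■■□
gen 16: □■□■■■■□■■□■□■■

1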